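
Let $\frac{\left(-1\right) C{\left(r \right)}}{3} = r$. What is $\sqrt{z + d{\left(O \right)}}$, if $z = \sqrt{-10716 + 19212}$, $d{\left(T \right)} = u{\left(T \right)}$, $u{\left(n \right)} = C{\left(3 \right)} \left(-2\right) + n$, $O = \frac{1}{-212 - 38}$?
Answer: $\frac{\sqrt{44990 + 30000 \sqrt{59}}}{50} \approx 10.496$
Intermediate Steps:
$C{\left(r \right)} = - 3 r$
$O = - \frac{1}{250}$ ($O = \frac{1}{-250} = - \frac{1}{250} \approx -0.004$)
$u{\left(n \right)} = 18 + n$ ($u{\left(n \right)} = \left(-3\right) 3 \left(-2\right) + n = \left(-9\right) \left(-2\right) + n = 18 + n$)
$d{\left(T \right)} = 18 + T$
$z = 12 \sqrt{59}$ ($z = \sqrt{8496} = 12 \sqrt{59} \approx 92.174$)
$\sqrt{z + d{\left(O \right)}} = \sqrt{12 \sqrt{59} + \left(18 - \frac{1}{250}\right)} = \sqrt{12 \sqrt{59} + \frac{4499}{250}} = \sqrt{\frac{4499}{250} + 12 \sqrt{59}}$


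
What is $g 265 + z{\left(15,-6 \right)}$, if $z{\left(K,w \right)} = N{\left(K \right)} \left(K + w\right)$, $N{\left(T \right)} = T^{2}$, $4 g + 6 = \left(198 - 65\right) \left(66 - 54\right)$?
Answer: $\frac{214725}{2} \approx 1.0736 \cdot 10^{5}$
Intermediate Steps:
$g = \frac{795}{2}$ ($g = - \frac{3}{2} + \frac{\left(198 - 65\right) \left(66 - 54\right)}{4} = - \frac{3}{2} + \frac{133 \cdot 12}{4} = - \frac{3}{2} + \frac{1}{4} \cdot 1596 = - \frac{3}{2} + 399 = \frac{795}{2} \approx 397.5$)
$z{\left(K,w \right)} = K^{2} \left(K + w\right)$
$g 265 + z{\left(15,-6 \right)} = \frac{795}{2} \cdot 265 + 15^{2} \left(15 - 6\right) = \frac{210675}{2} + 225 \cdot 9 = \frac{210675}{2} + 2025 = \frac{214725}{2}$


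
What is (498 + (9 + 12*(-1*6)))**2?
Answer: 189225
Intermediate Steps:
(498 + (9 + 12*(-1*6)))**2 = (498 + (9 + 12*(-6)))**2 = (498 + (9 - 72))**2 = (498 - 63)**2 = 435**2 = 189225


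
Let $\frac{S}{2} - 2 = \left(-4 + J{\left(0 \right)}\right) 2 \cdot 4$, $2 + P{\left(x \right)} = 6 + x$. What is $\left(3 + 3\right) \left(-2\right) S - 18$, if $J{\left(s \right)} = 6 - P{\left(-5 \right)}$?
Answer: $-642$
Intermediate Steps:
$P{\left(x \right)} = 4 + x$ ($P{\left(x \right)} = -2 + \left(6 + x\right) = 4 + x$)
$J{\left(s \right)} = 7$ ($J{\left(s \right)} = 6 - \left(4 - 5\right) = 6 - -1 = 6 + 1 = 7$)
$S = 52$ ($S = 4 + 2 \left(-4 + 7\right) 2 \cdot 4 = 4 + 2 \cdot 3 \cdot 8 = 4 + 2 \cdot 24 = 4 + 48 = 52$)
$\left(3 + 3\right) \left(-2\right) S - 18 = \left(3 + 3\right) \left(-2\right) 52 - 18 = 6 \left(-2\right) 52 - 18 = \left(-12\right) 52 - 18 = -624 - 18 = -642$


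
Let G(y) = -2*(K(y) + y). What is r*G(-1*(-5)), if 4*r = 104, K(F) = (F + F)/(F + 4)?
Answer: -2860/9 ≈ -317.78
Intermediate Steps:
K(F) = 2*F/(4 + F) (K(F) = (2*F)/(4 + F) = 2*F/(4 + F))
r = 26 (r = (¼)*104 = 26)
G(y) = -2*y - 4*y/(4 + y) (G(y) = -2*(2*y/(4 + y) + y) = -2*(y + 2*y/(4 + y)) = -2*y - 4*y/(4 + y))
r*G(-1*(-5)) = 26*(2*(-1*(-5))*(-6 - (-1)*(-5))/(4 - 1*(-5))) = 26*(2*5*(-6 - 1*5)/(4 + 5)) = 26*(2*5*(-6 - 5)/9) = 26*(2*5*(⅑)*(-11)) = 26*(-110/9) = -2860/9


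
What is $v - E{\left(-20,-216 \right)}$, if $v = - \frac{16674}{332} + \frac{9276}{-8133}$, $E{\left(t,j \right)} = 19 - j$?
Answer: $- \frac{128870989}{450026} \approx -286.36$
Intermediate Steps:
$v = - \frac{23114879}{450026}$ ($v = \left(-16674\right) \frac{1}{332} + 9276 \left(- \frac{1}{8133}\right) = - \frac{8337}{166} - \frac{3092}{2711} = - \frac{23114879}{450026} \approx -51.363$)
$v - E{\left(-20,-216 \right)} = - \frac{23114879}{450026} - \left(19 - -216\right) = - \frac{23114879}{450026} - \left(19 + 216\right) = - \frac{23114879}{450026} - 235 = - \frac{128870989}{450026}$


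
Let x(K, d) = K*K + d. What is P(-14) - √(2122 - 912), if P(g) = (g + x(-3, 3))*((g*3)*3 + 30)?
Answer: 192 - 11*√10 ≈ 157.21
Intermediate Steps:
x(K, d) = d + K² (x(K, d) = K² + d = d + K²)
P(g) = (12 + g)*(30 + 9*g) (P(g) = (g + (3 + (-3)²))*((g*3)*3 + 30) = (g + (3 + 9))*((3*g)*3 + 30) = (g + 12)*(9*g + 30) = (12 + g)*(30 + 9*g))
P(-14) - √(2122 - 912) = (360 + 9*(-14)² + 138*(-14)) - √(2122 - 912) = (360 + 9*196 - 1932) - √1210 = (360 + 1764 - 1932) - 11*√10 = 192 - 11*√10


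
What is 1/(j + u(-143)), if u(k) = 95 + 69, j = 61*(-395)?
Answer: -1/23931 ≈ -4.1787e-5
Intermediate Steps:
j = -24095
u(k) = 164
1/(j + u(-143)) = 1/(-24095 + 164) = 1/(-23931) = -1/23931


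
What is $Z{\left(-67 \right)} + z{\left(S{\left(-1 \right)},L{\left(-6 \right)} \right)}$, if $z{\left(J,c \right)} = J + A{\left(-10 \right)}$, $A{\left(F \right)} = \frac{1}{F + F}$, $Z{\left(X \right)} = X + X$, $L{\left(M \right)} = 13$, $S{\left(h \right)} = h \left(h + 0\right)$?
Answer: $- \frac{2661}{20} \approx -133.05$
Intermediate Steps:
$S{\left(h \right)} = h^{2}$ ($S{\left(h \right)} = h h = h^{2}$)
$Z{\left(X \right)} = 2 X$
$A{\left(F \right)} = \frac{1}{2 F}$
$z{\left(J,c \right)} = - \frac{1}{20} + J$ ($z{\left(J,c \right)} = J + \frac{1}{2 \left(-10\right)} = J + \frac{1}{2} \left(- \frac{1}{10}\right) = J - \frac{1}{20} = - \frac{1}{20} + J$)
$Z{\left(-67 \right)} + z{\left(S{\left(-1 \right)},L{\left(-6 \right)} \right)} = 2 \left(-67\right) - \left(\frac{1}{20} - \left(-1\right)^{2}\right) = -134 + \left(- \frac{1}{20} + 1\right) = -134 + \frac{19}{20} = - \frac{2661}{20}$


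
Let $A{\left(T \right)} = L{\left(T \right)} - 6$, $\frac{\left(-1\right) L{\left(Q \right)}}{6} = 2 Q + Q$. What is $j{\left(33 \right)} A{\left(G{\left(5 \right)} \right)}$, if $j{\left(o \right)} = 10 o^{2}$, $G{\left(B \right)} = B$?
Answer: $-1045440$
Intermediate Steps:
$L{\left(Q \right)} = - 18 Q$ ($L{\left(Q \right)} = - 6 \left(2 Q + Q\right) = - 6 \cdot 3 Q = - 18 Q$)
$A{\left(T \right)} = -6 - 18 T$ ($A{\left(T \right)} = - 18 T - 6 = -6 - 18 T$)
$j{\left(33 \right)} A{\left(G{\left(5 \right)} \right)} = 10 \cdot 33^{2} \left(-6 - 90\right) = 10 \cdot 1089 \left(-6 - 90\right) = 10890 \left(-96\right) = -1045440$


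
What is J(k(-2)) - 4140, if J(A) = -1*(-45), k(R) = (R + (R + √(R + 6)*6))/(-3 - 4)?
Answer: -4095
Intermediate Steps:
k(R) = -6*√(6 + R)/7 - 2*R/7 (k(R) = (R + (R + √(6 + R)*6))/(-7) = (R + (R + 6*√(6 + R)))*(-⅐) = (2*R + 6*√(6 + R))*(-⅐) = -6*√(6 + R)/7 - 2*R/7)
J(A) = 45
J(k(-2)) - 4140 = 45 - 4140 = -4095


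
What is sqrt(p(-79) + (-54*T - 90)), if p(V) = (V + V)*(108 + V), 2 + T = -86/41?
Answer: 4*I*sqrt(467605)/41 ≈ 66.714*I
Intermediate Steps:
T = -168/41 (T = -2 - 86/41 = -168/41 ≈ -4.0976)
p(V) = 2*V*(108 + V) (p(V) = (2*V)*(108 + V) = 2*V*(108 + V))
sqrt(p(-79) + (-54*T - 90)) = sqrt(2*(-79)*(108 - 79) + (-54*(-168/41) - 90)) = sqrt(2*(-79)*29 + (9072/41 - 90)) = sqrt(-4582 + 5382/41) = sqrt(-182480/41) = 4*I*sqrt(467605)/41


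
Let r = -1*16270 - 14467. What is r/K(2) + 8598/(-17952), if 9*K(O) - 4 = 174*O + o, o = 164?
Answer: -69035447/128656 ≈ -536.59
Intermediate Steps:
K(O) = 56/3 + 58*O/3 (K(O) = 4/9 + (174*O + 164)/9 = 4/9 + (164 + 174*O)/9 = 4/9 + (164/9 + 58*O/3) = 56/3 + 58*O/3)
r = -30737 (r = -16270 - 14467 = -30737)
r/K(2) + 8598/(-17952) = -30737/(56/3 + (58/3)*2) + 8598/(-17952) = -30737/(56/3 + 116/3) + 8598*(-1/17952) = -30737/172/3 - 1433/2992 = -30737*3/172 - 1433/2992 = -92211/172 - 1433/2992 = -69035447/128656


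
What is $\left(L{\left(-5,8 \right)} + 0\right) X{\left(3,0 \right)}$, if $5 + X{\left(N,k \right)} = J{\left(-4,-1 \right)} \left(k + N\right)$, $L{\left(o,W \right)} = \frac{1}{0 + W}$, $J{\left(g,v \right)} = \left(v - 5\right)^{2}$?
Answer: $\frac{103}{8} \approx 12.875$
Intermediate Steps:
$J{\left(g,v \right)} = \left(-5 + v\right)^{2}$
$L{\left(o,W \right)} = \frac{1}{W}$
$X{\left(N,k \right)} = -5 + 36 N + 36 k$ ($X{\left(N,k \right)} = -5 + \left(-5 - 1\right)^{2} \left(k + N\right) = -5 + \left(-6\right)^{2} \left(N + k\right) = -5 + 36 \left(N + k\right) = -5 + \left(36 N + 36 k\right) = -5 + 36 N + 36 k$)
$\left(L{\left(-5,8 \right)} + 0\right) X{\left(3,0 \right)} = \left(\frac{1}{8} + 0\right) \left(-5 + 36 \cdot 3 + 36 \cdot 0\right) = \left(\frac{1}{8} + 0\right) \left(-5 + 108 + 0\right) = \frac{1}{8} \cdot 103 = \frac{103}{8}$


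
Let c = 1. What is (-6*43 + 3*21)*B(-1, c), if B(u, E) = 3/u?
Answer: 585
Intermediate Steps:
(-6*43 + 3*21)*B(-1, c) = (-6*43 + 3*21)*(3/(-1)) = (-258 + 63)*(3*(-1)) = -195*(-3) = 585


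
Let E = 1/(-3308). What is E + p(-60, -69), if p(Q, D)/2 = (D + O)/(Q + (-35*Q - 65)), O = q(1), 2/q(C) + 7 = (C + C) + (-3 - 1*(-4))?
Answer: -461787/6533300 ≈ -0.070682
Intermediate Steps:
q(C) = 2/(-6 + 2*C) (q(C) = 2/(-7 + ((C + C) + (-3 - 1*(-4)))) = 2/(-7 + (2*C + (-3 + 4))) = 2/(-7 + (2*C + 1)) = 2/(-7 + (1 + 2*C)) = 2/(-6 + 2*C))
O = -½ (O = 1/(-3 + 1) = 1/(-2) = -½ ≈ -0.50000)
E = -1/3308 ≈ -0.00030230
p(Q, D) = 2*(-½ + D)/(-65 - 34*Q) (p(Q, D) = 2*((D - ½)/(Q + (-35*Q - 65))) = 2*((-½ + D)/(Q + (-65 - 35*Q))) = 2*((-½ + D)/(-65 - 34*Q)) = 2*(-½ + D)/(-65 - 34*Q))
E + p(-60, -69) = -1/3308 + (1 - 2*(-69))/(65 + 34*(-60)) = -1/3308 + (1 + 138)/(65 - 2040) = -1/3308 + 139/(-1975) = -1/3308 - 1/1975*139 = -1/3308 - 139/1975 = -461787/6533300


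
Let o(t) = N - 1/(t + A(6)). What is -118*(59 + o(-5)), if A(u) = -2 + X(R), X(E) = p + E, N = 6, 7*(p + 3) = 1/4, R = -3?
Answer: -2787514/363 ≈ -7679.1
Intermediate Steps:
p = -83/28 (p = -3 + (⅐)/4 = -3 + (⅐)*(¼) = -3 + 1/28 = -83/28 ≈ -2.9643)
X(E) = -83/28 + E
A(u) = -223/28 (A(u) = -2 + (-83/28 - 3) = -2 - 167/28 = -223/28)
o(t) = 6 - 1/(-223/28 + t) (o(t) = 6 - 1/(t - 223/28) = 6 - 1/(-223/28 + t))
-118*(59 + o(-5)) = -118*(59 + 2*(-683 + 84*(-5))/(-223 + 28*(-5))) = -118*(59 + 2*(-683 - 420)/(-223 - 140)) = -118*(59 + 2*(-1103)/(-363)) = -118*(59 + 2*(-1/363)*(-1103)) = -118*(59 + 2206/363) = -118*23623/363 = -2787514/363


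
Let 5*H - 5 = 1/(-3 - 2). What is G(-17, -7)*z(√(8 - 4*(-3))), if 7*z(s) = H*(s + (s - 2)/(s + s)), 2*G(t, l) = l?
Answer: -6/25 - 114*√5/125 ≈ -2.2793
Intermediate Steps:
G(t, l) = l/2
H = 24/25 (H = 1 + 1/(5*(-3 - 2)) = 1 + (⅕)/(-5) = 1 + (⅕)*(-⅕) = 1 - 1/25 = 24/25 ≈ 0.96000)
z(s) = 24*s/175 + 12*(-2 + s)/(175*s) (z(s) = (24*(s + (s - 2)/(s + s))/25)/7 = (24*(s + (-2 + s)/((2*s)))/25)/7 = (24*(s + (-2 + s)*(1/(2*s)))/25)/7 = (24*(s + (-2 + s)/(2*s))/25)/7 = (24*s/25 + 12*(-2 + s)/(25*s))/7 = 24*s/175 + 12*(-2 + s)/(175*s))
G(-17, -7)*z(√(8 - 4*(-3))) = ((½)*(-7))*(12*(-2 + √(8 - 4*(-3))*(1 + 2*√(8 - 4*(-3))))/(175*(√(8 - 4*(-3))))) = -6*(-2 + √(8 + 12)*(1 + 2*√(8 + 12)))/(25*(√(8 + 12))) = -6*(-2 + √20*(1 + 2*√20))/(25*(√20)) = -6*(-2 + (2*√5)*(1 + 2*(2*√5)))/(25*(2*√5)) = -6*√5/10*(-2 + (2*√5)*(1 + 4*√5))/25 = -6*√5/10*(-2 + 2*√5*(1 + 4*√5))/25 = -3*√5*(-2 + 2*√5*(1 + 4*√5))/125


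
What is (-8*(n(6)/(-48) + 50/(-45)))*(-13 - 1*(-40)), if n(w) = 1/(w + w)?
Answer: 1923/8 ≈ 240.38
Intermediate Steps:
n(w) = 1/(2*w)
(-8*(n(6)/(-48) + 50/(-45)))*(-13 - 1*(-40)) = (-8*(((½)/6)/(-48) + 50/(-45)))*(-13 - 1*(-40)) = (-8*(((½)*(⅙))*(-1/48) + 50*(-1/45)))*(-13 + 40) = -8*((1/12)*(-1/48) - 10/9)*27 = -8*(-1/576 - 10/9)*27 = -8*(-641/576)*27 = (641/72)*27 = 1923/8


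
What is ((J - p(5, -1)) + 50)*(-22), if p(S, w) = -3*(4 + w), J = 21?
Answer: -1760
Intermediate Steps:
p(S, w) = -12 - 3*w
((J - p(5, -1)) + 50)*(-22) = ((21 - (-12 - 3*(-1))) + 50)*(-22) = ((21 - (-12 + 3)) + 50)*(-22) = ((21 - 1*(-9)) + 50)*(-22) = ((21 + 9) + 50)*(-22) = (30 + 50)*(-22) = 80*(-22) = -1760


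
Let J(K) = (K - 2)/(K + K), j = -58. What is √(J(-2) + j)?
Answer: I*√57 ≈ 7.5498*I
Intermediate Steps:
J(K) = (-2 + K)/(2*K) (J(K) = (-2 + K)/((2*K)) = (1/(2*K))*(-2 + K) = (-2 + K)/(2*K))
√(J(-2) + j) = √((½)*(-2 - 2)/(-2) - 58) = √((½)*(-½)*(-4) - 58) = √(1 - 58) = √(-57) = I*√57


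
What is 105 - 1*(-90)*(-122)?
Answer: -10875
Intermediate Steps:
105 - 1*(-90)*(-122) = 105 + 90*(-122) = 105 - 10980 = -10875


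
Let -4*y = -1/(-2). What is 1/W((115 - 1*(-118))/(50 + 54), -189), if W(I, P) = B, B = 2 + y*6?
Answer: ⅘ ≈ 0.80000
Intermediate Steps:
y = -⅛ (y = -(-1)/(4*(-2)) = -(-1)*(-1)/(4*2) = -¼*½ = -⅛ ≈ -0.12500)
B = 5/4 (B = 2 - ⅛*6 = 2 - ¾ = 5/4 ≈ 1.2500)
W(I, P) = 5/4
1/W((115 - 1*(-118))/(50 + 54), -189) = 1/(5/4) = ⅘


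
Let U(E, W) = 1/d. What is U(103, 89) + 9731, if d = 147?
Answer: 1430458/147 ≈ 9731.0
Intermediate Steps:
U(E, W) = 1/147
U(103, 89) + 9731 = 1/147 + 9731 = 1430458/147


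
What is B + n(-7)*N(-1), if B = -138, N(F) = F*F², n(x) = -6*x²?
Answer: 156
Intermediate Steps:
N(F) = F³
B + n(-7)*N(-1) = -138 - 6*(-7)²*(-1)³ = -138 - 6*49*(-1) = -138 - 294*(-1) = -138 + 294 = 156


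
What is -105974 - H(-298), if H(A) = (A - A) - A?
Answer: -106272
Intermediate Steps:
H(A) = -A (H(A) = 0 - A = -A)
-105974 - H(-298) = -105974 - (-1)*(-298) = -105974 - 1*298 = -105974 - 298 = -106272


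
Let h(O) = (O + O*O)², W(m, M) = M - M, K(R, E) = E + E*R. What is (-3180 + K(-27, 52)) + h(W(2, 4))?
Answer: -4532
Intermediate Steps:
W(m, M) = 0
h(O) = (O + O²)²
(-3180 + K(-27, 52)) + h(W(2, 4)) = (-3180 + 52*(1 - 27)) + 0²*(1 + 0)² = (-3180 + 52*(-26)) + 0*1² = (-3180 - 1352) + 0*1 = -4532 + 0 = -4532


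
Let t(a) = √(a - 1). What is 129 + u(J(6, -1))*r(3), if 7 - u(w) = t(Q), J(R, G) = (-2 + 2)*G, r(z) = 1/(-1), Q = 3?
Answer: 122 + √2 ≈ 123.41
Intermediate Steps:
r(z) = -1
J(R, G) = 0 (J(R, G) = 0*G = 0)
t(a) = √(-1 + a)
u(w) = 7 - √2 (u(w) = 7 - √(-1 + 3) = 7 - √2)
129 + u(J(6, -1))*r(3) = 129 + (7 - √2)*(-1) = 129 + (-7 + √2) = 122 + √2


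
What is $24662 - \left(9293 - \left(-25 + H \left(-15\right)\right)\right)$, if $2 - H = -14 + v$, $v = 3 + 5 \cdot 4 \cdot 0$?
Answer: $15149$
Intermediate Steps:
$v = 3$ ($v = 3 + 5 \cdot 0 = 3 + 0 = 3$)
$H = 13$ ($H = 2 - \left(-14 + 3\right) = 2 - -11 = 2 + 11 = 13$)
$24662 - \left(9293 - \left(-25 + H \left(-15\right)\right)\right) = 24662 - \left(9293 - \left(-25 + 13 \left(-15\right)\right)\right) = 24662 - \left(9293 - \left(-25 - 195\right)\right) = 24662 - \left(9293 - -220\right) = 24662 - \left(9293 + 220\right) = 24662 - 9513 = 15149$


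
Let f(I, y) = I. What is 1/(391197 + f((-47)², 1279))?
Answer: 1/393406 ≈ 2.5419e-6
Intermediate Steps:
1/(391197 + f((-47)², 1279)) = 1/(391197 + (-47)²) = 1/(391197 + 2209) = 1/393406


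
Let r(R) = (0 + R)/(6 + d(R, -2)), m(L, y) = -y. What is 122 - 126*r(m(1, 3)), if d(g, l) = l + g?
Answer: 500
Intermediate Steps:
d(g, l) = g + l
r(R) = R/(4 + R) (r(R) = (0 + R)/(6 + (R - 2)) = R/(6 + (-2 + R)) = R/(4 + R))
122 - 126*r(m(1, 3)) = 122 - 126*(-1*3)/(4 - 1*3) = 122 - (-378)/(4 - 3) = 122 - (-378)/1 = 122 - (-378) = 122 - 126*(-3) = 122 + 378 = 500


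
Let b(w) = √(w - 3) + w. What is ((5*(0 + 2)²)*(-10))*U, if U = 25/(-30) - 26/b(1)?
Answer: 1900 - 5200*I*√2/3 ≈ 1900.0 - 2451.3*I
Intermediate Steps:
b(w) = w + √(-3 + w) (b(w) = √(-3 + w) + w = w + √(-3 + w))
U = -⅚ - 26/(1 + I*√2) (U = 25/(-30) - 26/(1 + √(-3 + 1)) = 25*(-1/30) - 26/(1 + √(-2)) = -⅚ - 26/(1 + I*√2) ≈ -9.5 + 12.257*I)
((5*(0 + 2)²)*(-10))*U = ((5*(0 + 2)²)*(-10))*((-5*√2 + 161*I)/(6*(√2 - I))) = ((5*2²)*(-10))*((-5*√2 + 161*I)/(6*(√2 - I))) = ((5*4)*(-10))*((-5*√2 + 161*I)/(6*(√2 - I))) = (20*(-10))*((-5*√2 + 161*I)/(6*(√2 - I))) = -100*(-5*√2 + 161*I)/(3*(√2 - I))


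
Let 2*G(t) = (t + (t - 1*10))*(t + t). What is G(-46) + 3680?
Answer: 8372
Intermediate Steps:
G(t) = t*(-10 + 2*t) (G(t) = ((t + (t - 1*10))*(t + t))/2 = ((t + (t - 10))*(2*t))/2 = ((t + (-10 + t))*(2*t))/2 = ((-10 + 2*t)*(2*t))/2 = (2*t*(-10 + 2*t))/2 = t*(-10 + 2*t))
G(-46) + 3680 = 2*(-46)*(-5 - 46) + 3680 = 2*(-46)*(-51) + 3680 = 4692 + 3680 = 8372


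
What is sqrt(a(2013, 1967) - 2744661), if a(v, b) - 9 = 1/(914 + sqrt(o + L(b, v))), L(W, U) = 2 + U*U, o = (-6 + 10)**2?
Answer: sqrt(-2508611927 - 24701868*sqrt(50027))/sqrt(914 + 9*sqrt(50027)) ≈ 1656.7*I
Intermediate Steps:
o = 16 (o = 4**2 = 16)
L(W, U) = 2 + U**2
a(v, b) = 9 + 1/(914 + sqrt(18 + v**2)) (a(v, b) = 9 + 1/(914 + sqrt(16 + (2 + v**2))) = 9 + 1/(914 + sqrt(18 + v**2)))
sqrt(a(2013, 1967) - 2744661) = sqrt((8227 + 9*sqrt(18 + 2013**2))/(914 + sqrt(18 + 2013**2)) - 2744661) = sqrt((8227 + 9*sqrt(18 + 4052169))/(914 + sqrt(18 + 4052169)) - 2744661) = sqrt((8227 + 9*sqrt(4052187))/(914 + sqrt(4052187)) - 2744661) = sqrt((8227 + 9*(9*sqrt(50027)))/(914 + 9*sqrt(50027)) - 2744661) = sqrt((8227 + 81*sqrt(50027))/(914 + 9*sqrt(50027)) - 2744661) = sqrt(-2744661 + (8227 + 81*sqrt(50027))/(914 + 9*sqrt(50027)))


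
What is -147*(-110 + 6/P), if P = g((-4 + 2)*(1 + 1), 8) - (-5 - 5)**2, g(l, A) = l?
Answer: 841281/52 ≈ 16178.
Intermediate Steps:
P = -104 (P = (-4 + 2)*(1 + 1) - (-5 - 5)**2 = -2*2 - 1*(-10)**2 = -4 - 1*100 = -4 - 100 = -104)
-147*(-110 + 6/P) = -147*(-110 + 6/(-104)) = -147*(-110 + 6*(-1/104)) = -147*(-110 - 3/52) = -147*(-5723/52) = 841281/52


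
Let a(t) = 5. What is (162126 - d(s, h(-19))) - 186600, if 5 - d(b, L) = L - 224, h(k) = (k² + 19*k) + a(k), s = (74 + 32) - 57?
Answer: -24698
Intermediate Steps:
s = 49 (s = 106 - 57 = 49)
h(k) = 5 + k² + 19*k (h(k) = (k² + 19*k) + 5 = 5 + k² + 19*k)
d(b, L) = 229 - L (d(b, L) = 5 - (L - 224) = 5 - (-224 + L) = 5 + (224 - L) = 229 - L)
(162126 - d(s, h(-19))) - 186600 = (162126 - (229 - (5 + (-19)² + 19*(-19)))) - 186600 = (162126 - (229 - (5 + 361 - 361))) - 186600 = (162126 - (229 - 1*5)) - 186600 = (162126 - (229 - 5)) - 186600 = (162126 - 1*224) - 186600 = (162126 - 224) - 186600 = 161902 - 186600 = -24698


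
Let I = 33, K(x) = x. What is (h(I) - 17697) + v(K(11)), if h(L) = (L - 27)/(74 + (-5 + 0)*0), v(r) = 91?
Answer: -651419/37 ≈ -17606.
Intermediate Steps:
h(L) = -27/74 + L/74 (h(L) = (-27 + L)/(74 - 5*0) = (-27 + L)/(74 + 0) = (-27 + L)/74 = (-27 + L)*(1/74) = -27/74 + L/74)
(h(I) - 17697) + v(K(11)) = ((-27/74 + (1/74)*33) - 17697) + 91 = ((-27/74 + 33/74) - 17697) + 91 = (3/37 - 17697) + 91 = -654786/37 + 91 = -651419/37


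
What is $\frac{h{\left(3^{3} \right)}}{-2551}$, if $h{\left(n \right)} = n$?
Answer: $- \frac{27}{2551} \approx -0.010584$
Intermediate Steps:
$\frac{h{\left(3^{3} \right)}}{-2551} = \frac{3^{3}}{-2551} = 27 \left(- \frac{1}{2551}\right) = - \frac{27}{2551}$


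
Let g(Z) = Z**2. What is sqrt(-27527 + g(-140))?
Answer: I*sqrt(7927) ≈ 89.034*I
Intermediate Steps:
sqrt(-27527 + g(-140)) = sqrt(-27527 + (-140)**2) = sqrt(-27527 + 19600) = sqrt(-7927) = I*sqrt(7927)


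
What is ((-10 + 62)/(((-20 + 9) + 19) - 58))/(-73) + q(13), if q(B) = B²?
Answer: 308451/1825 ≈ 169.01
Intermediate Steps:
((-10 + 62)/(((-20 + 9) + 19) - 58))/(-73) + q(13) = ((-10 + 62)/(((-20 + 9) + 19) - 58))/(-73) + 13² = -52/(73*((-11 + 19) - 58)) + 169 = -52/(73*(8 - 58)) + 169 = -52/(73*(-50)) + 169 = -52*(-1)/(73*50) + 169 = -1/73*(-26/25) + 169 = 26/1825 + 169 = 308451/1825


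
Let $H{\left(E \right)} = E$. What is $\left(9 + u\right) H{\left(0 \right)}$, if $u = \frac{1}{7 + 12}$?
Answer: $0$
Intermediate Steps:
$u = \frac{1}{19} \approx 0.052632$
$\left(9 + u\right) H{\left(0 \right)} = \left(9 + \frac{1}{19}\right) 0 = \frac{172}{19} \cdot 0 = 0$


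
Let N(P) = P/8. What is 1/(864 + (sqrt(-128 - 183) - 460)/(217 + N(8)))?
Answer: 40960456/35303403975 - 218*I*sqrt(311)/35303403975 ≈ 0.0011602 - 1.089e-7*I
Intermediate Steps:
N(P) = P/8 (N(P) = P*(1/8) = P/8)
1/(864 + (sqrt(-128 - 183) - 460)/(217 + N(8))) = 1/(864 + (sqrt(-128 - 183) - 460)/(217 + (1/8)*8)) = 1/(864 + (sqrt(-311) - 460)/(217 + 1)) = 1/(864 + (I*sqrt(311) - 460)/218) = 1/(864 + (-460 + I*sqrt(311))*(1/218)) = 1/(864 + (-230/109 + I*sqrt(311)/218)) = 1/(93946/109 + I*sqrt(311)/218)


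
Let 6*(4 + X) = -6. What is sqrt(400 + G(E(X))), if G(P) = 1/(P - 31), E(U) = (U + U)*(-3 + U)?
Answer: sqrt(19601)/7 ≈ 20.001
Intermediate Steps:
X = -5 (X = -4 + (1/6)*(-6) = -4 - 1 = -5)
E(U) = 2*U*(-3 + U) (E(U) = (2*U)*(-3 + U) = 2*U*(-3 + U))
G(P) = 1/(-31 + P)
sqrt(400 + G(E(X))) = sqrt(400 + 1/(-31 + 2*(-5)*(-3 - 5))) = sqrt(400 + 1/(-31 + 2*(-5)*(-8))) = sqrt(400 + 1/(-31 + 80)) = sqrt(400 + 1/49) = sqrt(19601/49) = sqrt(19601)/7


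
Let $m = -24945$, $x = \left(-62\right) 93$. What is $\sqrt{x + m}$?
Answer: $i \sqrt{30711} \approx 175.25 i$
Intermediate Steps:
$x = -5766$
$\sqrt{x + m} = \sqrt{-5766 - 24945} = \sqrt{-30711} = i \sqrt{30711}$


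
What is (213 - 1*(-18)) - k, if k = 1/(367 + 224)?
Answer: 136520/591 ≈ 231.00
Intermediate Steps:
k = 1/591 ≈ 0.0016920
(213 - 1*(-18)) - k = (213 - 1*(-18)) - 1*1/591 = (213 + 18) - 1/591 = 231 - 1/591 = 136520/591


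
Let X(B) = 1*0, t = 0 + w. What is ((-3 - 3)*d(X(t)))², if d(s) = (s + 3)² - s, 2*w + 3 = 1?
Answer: 2916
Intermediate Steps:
w = -1 (w = -3/2 + (½)*1 = -3/2 + ½ = -1)
t = -1 (t = 0 - 1 = -1)
X(B) = 0
d(s) = (3 + s)² - s
((-3 - 3)*d(X(t)))² = ((-3 - 3)*((3 + 0)² - 1*0))² = (-6*(3² + 0))² = (-6*(9 + 0))² = (-6*9)² = (-54)² = 2916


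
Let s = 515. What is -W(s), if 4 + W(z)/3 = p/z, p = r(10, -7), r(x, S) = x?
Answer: 1230/103 ≈ 11.942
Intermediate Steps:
p = 10
W(z) = -12 + 30/z (W(z) = -12 + 3*(10/z) = -12 + 30/z)
-W(s) = -(-12 + 30/515) = -(-12 + 30*(1/515)) = -(-12 + 6/103) = -1*(-1230/103) = 1230/103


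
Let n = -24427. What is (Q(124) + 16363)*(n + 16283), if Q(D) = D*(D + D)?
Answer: -383704560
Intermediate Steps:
Q(D) = 2*D² (Q(D) = D*(2*D) = 2*D²)
(Q(124) + 16363)*(n + 16283) = (2*124² + 16363)*(-24427 + 16283) = (2*15376 + 16363)*(-8144) = (30752 + 16363)*(-8144) = 47115*(-8144) = -383704560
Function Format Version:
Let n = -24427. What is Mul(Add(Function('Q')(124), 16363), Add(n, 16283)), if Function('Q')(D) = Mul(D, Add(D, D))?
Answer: -383704560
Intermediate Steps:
Function('Q')(D) = Mul(2, Pow(D, 2)) (Function('Q')(D) = Mul(D, Mul(2, D)) = Mul(2, Pow(D, 2)))
Mul(Add(Function('Q')(124), 16363), Add(n, 16283)) = Mul(Add(Mul(2, Pow(124, 2)), 16363), Add(-24427, 16283)) = Mul(Add(Mul(2, 15376), 16363), -8144) = Mul(Add(30752, 16363), -8144) = Mul(47115, -8144) = -383704560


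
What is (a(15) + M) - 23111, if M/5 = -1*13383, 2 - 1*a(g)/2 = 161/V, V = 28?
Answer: -180067/2 ≈ -90034.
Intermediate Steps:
a(g) = -15/2 (a(g) = 4 - 322/28 = 4 - 2*23/4 = 4 - 23/2 = -15/2)
M = -66915 (M = 5*(-1*13383) = 5*(-13383) = -66915)
(a(15) + M) - 23111 = (-15/2 - 66915) - 23111 = -133845/2 - 23111 = -180067/2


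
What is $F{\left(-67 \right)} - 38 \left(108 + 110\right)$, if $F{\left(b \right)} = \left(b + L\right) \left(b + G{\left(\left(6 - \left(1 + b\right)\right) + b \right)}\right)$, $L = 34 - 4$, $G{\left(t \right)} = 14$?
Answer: $-6323$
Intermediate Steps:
$L = 30$
$F{\left(b \right)} = \left(14 + b\right) \left(30 + b\right)$ ($F{\left(b \right)} = \left(b + 30\right) \left(b + 14\right) = \left(30 + b\right) \left(14 + b\right) = \left(14 + b\right) \left(30 + b\right)$)
$F{\left(-67 \right)} - 38 \left(108 + 110\right) = \left(420 + \left(-67\right)^{2} + 44 \left(-67\right)\right) - 38 \left(108 + 110\right) = \left(420 + 4489 - 2948\right) - 38 \cdot 218 = 1961 - 8284 = -6323$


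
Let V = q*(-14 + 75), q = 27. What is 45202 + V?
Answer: 46849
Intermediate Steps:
V = 1647 (V = 27*(-14 + 75) = 27*61 = 1647)
45202 + V = 45202 + 1647 = 46849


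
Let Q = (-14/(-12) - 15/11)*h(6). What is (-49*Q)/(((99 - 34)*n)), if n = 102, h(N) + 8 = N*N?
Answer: 343/8415 ≈ 0.040761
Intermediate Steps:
h(N) = -8 + N² (h(N) = -8 + N*N = -8 + N²)
Q = -182/33 (Q = (-14/(-12) - 15/11)*(-8 + 6²) = (-14*(-1/12) - 15*1/11)*(-8 + 36) = (7/6 - 15/11)*28 = -13/66*28 = -182/33 ≈ -5.5152)
(-49*Q)/(((99 - 34)*n)) = (-49*(-182/33))/(((99 - 34)*102)) = 8918/(33*((65*102))) = (8918/33)/6630 = (8918/33)*(1/6630) = 343/8415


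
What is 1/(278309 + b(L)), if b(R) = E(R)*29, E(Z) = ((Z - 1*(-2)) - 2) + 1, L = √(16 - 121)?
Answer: 278338/77472130549 - 29*I*√105/77472130549 ≈ 3.5928e-6 - 3.8357e-9*I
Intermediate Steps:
L = I*√105 (L = √(-105) = I*√105 ≈ 10.247*I)
E(Z) = 1 + Z (E(Z) = ((Z + 2) - 2) + 1 = ((2 + Z) - 2) + 1 = Z + 1 = 1 + Z)
b(R) = 29 + 29*R (b(R) = (1 + R)*29 = 29 + 29*R)
1/(278309 + b(L)) = 1/(278309 + (29 + 29*(I*√105))) = 1/(278309 + (29 + 29*I*√105)) = 1/(278338 + 29*I*√105)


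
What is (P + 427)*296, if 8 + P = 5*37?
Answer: 178784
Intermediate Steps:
P = 177 (P = -8 + 5*37 = -8 + 185 = 177)
(P + 427)*296 = (177 + 427)*296 = 604*296 = 178784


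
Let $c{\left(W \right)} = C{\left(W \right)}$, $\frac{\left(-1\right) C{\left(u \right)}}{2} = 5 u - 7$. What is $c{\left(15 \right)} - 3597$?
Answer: $-3733$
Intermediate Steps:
$C{\left(u \right)} = 14 - 10 u$ ($C{\left(u \right)} = - 2 \left(5 u - 7\right) = - 2 \left(-7 + 5 u\right) = 14 - 10 u$)
$c{\left(W \right)} = 14 - 10 W$
$c{\left(15 \right)} - 3597 = \left(14 - 150\right) - 3597 = -136 - 3597 = -3733$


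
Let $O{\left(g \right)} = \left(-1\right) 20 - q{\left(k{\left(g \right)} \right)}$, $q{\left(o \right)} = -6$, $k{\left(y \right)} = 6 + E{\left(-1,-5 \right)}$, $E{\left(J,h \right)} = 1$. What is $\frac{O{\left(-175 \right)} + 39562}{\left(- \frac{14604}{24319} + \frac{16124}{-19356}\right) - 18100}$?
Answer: $- \frac{4653994442268}{2130170200745} \approx -2.1848$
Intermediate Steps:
$k{\left(y \right)} = 7$ ($k{\left(y \right)} = 6 + 1 = 7$)
$O{\left(g \right)} = -14$ ($O{\left(g \right)} = \left(-1\right) 20 - -6 = -20 + 6 = -14$)
$\frac{O{\left(-175 \right)} + 39562}{\left(- \frac{14604}{24319} + \frac{16124}{-19356}\right) - 18100} = \frac{-14 + 39562}{\left(- \frac{14604}{24319} + \frac{16124}{-19356}\right) - 18100} = \frac{39548}{\left(\left(-14604\right) \frac{1}{24319} + 16124 \left(- \frac{1}{19356}\right)\right) - 18100} = \frac{39548}{\left(- \frac{14604}{24319} - \frac{4031}{4839}\right) - 18100} = \frac{39548}{- \frac{168698645}{117679641} - 18100} = \frac{39548}{- \frac{2130170200745}{117679641}} = 39548 \left(- \frac{117679641}{2130170200745}\right) = - \frac{4653994442268}{2130170200745}$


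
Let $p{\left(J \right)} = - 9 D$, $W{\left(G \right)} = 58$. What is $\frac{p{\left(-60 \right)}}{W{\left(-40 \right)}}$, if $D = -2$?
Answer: $\frac{9}{29} \approx 0.31034$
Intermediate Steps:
$p{\left(J \right)} = 18$ ($p{\left(J \right)} = \left(-9\right) \left(-2\right) = 18$)
$\frac{p{\left(-60 \right)}}{W{\left(-40 \right)}} = \frac{18}{58} = 18 \cdot \frac{1}{58} = \frac{9}{29}$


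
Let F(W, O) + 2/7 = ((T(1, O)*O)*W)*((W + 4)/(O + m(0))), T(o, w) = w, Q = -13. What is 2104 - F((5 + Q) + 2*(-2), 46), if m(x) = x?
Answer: -16182/7 ≈ -2311.7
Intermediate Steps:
F(W, O) = -2/7 + O*W*(4 + W) (F(W, O) = -2/7 + ((O*O)*W)*((W + 4)/(O + 0)) = -2/7 + (O²*W)*((4 + W)/O) = -2/7 + (W*O²)*((4 + W)/O) = -2/7 + O*W*(4 + W))
2104 - F((5 + Q) + 2*(-2), 46) = 2104 - (-2/7 + 46*((5 - 13) + 2*(-2))² + 4*46*((5 - 13) + 2*(-2))) = 2104 - (-2/7 + 46*(-8 - 4)² + 4*46*(-8 - 4)) = 2104 - (-2/7 + 46*(-12)² + 4*46*(-12)) = 2104 - (-2/7 + 46*144 - 2208) = 2104 - (-2/7 + 6624 - 2208) = 2104 - 1*30910/7 = 2104 - 30910/7 = -16182/7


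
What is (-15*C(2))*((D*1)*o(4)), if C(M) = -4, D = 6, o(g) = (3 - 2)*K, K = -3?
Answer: -1080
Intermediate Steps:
o(g) = -3 (o(g) = (3 - 2)*(-3) = 1*(-3) = -3)
(-15*C(2))*((D*1)*o(4)) = (-15*(-4))*((6*1)*(-3)) = 60*(6*(-3)) = 60*(-18) = -1080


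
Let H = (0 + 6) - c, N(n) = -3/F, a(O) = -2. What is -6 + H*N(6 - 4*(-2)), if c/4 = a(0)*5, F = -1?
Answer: 132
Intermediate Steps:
c = -40 (c = 4*(-2*5) = 4*(-10) = -40)
N(n) = 3 (N(n) = -3/(-1) = -3*(-1) = 3)
H = 46 (H = (0 + 6) - 1*(-40) = 6 + 40 = 46)
-6 + H*N(6 - 4*(-2)) = -6 + 46*3 = -6 + 138 = 132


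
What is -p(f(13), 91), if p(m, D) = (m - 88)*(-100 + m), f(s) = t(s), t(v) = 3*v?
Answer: -2989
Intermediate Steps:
f(s) = 3*s
p(m, D) = (-100 + m)*(-88 + m) (p(m, D) = (-88 + m)*(-100 + m) = (-100 + m)*(-88 + m))
-p(f(13), 91) = -(8800 + (3*13)² - 564*13) = -(8800 + 39² - 188*39) = -(8800 + 1521 - 7332) = -1*2989 = -2989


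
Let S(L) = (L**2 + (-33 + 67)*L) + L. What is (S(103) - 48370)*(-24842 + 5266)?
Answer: 668637856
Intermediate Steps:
S(L) = L**2 + 35*L (S(L) = (L**2 + 34*L) + L = L**2 + 35*L)
(S(103) - 48370)*(-24842 + 5266) = (103*(35 + 103) - 48370)*(-24842 + 5266) = (103*138 - 48370)*(-19576) = (14214 - 48370)*(-19576) = -34156*(-19576) = 668637856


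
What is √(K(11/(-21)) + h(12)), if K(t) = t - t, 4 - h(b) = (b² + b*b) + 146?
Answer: I*√430 ≈ 20.736*I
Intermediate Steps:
h(b) = -142 - 2*b² (h(b) = 4 - ((b² + b*b) + 146) = 4 - ((b² + b²) + 146) = 4 - (2*b² + 146) = 4 - (146 + 2*b²) = 4 + (-146 - 2*b²) = -142 - 2*b²)
K(t) = 0
√(K(11/(-21)) + h(12)) = √(0 + (-142 - 2*12²)) = √(0 + (-142 - 2*144)) = √(0 + (-142 - 288)) = √(0 - 430) = √(-430) = I*√430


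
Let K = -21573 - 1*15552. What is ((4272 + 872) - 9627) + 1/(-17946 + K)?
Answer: -246883294/55071 ≈ -4483.0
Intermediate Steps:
K = -37125 (K = -21573 - 15552 = -37125)
((4272 + 872) - 9627) + 1/(-17946 + K) = ((4272 + 872) - 9627) + 1/(-17946 - 37125) = (5144 - 9627) + 1/(-55071) = -4483 - 1/55071 = -246883294/55071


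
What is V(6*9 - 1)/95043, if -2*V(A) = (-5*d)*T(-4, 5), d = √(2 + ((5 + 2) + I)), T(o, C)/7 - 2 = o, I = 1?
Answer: -35*√10/95043 ≈ -0.0011645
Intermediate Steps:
T(o, C) = 14 + 7*o
d = √10 (d = √(2 + ((5 + 2) + 1)) = √(2 + (7 + 1)) = √(2 + 8) = √10 ≈ 3.1623)
V(A) = -35*√10 (V(A) = -(-5*√10)*(14 + 7*(-4))/2 = -(-5*√10)*(14 - 28)/2 = -(-5*√10)*(-14)/2 = -35*√10)
V(6*9 - 1)/95043 = -35*√10/95043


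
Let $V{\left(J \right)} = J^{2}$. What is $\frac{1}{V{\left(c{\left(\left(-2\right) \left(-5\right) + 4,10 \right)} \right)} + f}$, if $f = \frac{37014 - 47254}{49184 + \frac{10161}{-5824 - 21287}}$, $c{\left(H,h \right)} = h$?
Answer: $\frac{444472421}{44354703220} \approx 0.010021$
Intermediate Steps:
$f = - \frac{92538880}{444472421}$ ($f = - \frac{10240}{49184 + \frac{10161}{-27111}} = - \frac{10240}{49184 + 10161 \left(- \frac{1}{27111}\right)} = - \frac{10240}{49184 - \frac{3387}{9037}} = - \frac{10240}{\frac{444472421}{9037}} = \left(-10240\right) \frac{9037}{444472421} = - \frac{92538880}{444472421} \approx -0.2082$)
$\frac{1}{V{\left(c{\left(\left(-2\right) \left(-5\right) + 4,10 \right)} \right)} + f} = \frac{1}{10^{2} - \frac{92538880}{444472421}} = \frac{1}{100 - \frac{92538880}{444472421}} = \frac{1}{\frac{44354703220}{444472421}} = \frac{444472421}{44354703220}$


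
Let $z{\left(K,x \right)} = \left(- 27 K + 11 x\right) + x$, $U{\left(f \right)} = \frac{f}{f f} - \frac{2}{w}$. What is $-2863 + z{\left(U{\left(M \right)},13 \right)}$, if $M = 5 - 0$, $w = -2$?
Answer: $- \frac{13697}{5} \approx -2739.4$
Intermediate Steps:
$M = 5$ ($M = 5 + 0 = 5$)
$U{\left(f \right)} = 1 + \frac{1}{f}$ ($U{\left(f \right)} = \frac{f}{f f} - \frac{2}{-2} = \frac{f}{f^{2}} - -1 = \frac{f}{f^{2}} + 1 = \frac{1}{f} + 1 = 1 + \frac{1}{f}$)
$z{\left(K,x \right)} = - 27 K + 12 x$
$-2863 + z{\left(U{\left(M \right)},13 \right)} = -2863 + \left(- 27 \frac{1 + 5}{5} + 12 \cdot 13\right) = -2863 + \left(- 27 \cdot \frac{1}{5} \cdot 6 + 156\right) = -2863 + \left(\left(-27\right) \frac{6}{5} + 156\right) = -2863 + \left(- \frac{162}{5} + 156\right) = -2863 + \frac{618}{5} = - \frac{13697}{5}$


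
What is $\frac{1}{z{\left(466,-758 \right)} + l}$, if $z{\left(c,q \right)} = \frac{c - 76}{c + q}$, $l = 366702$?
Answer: $\frac{146}{53538297} \approx 2.727 \cdot 10^{-6}$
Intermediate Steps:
$z{\left(c,q \right)} = \frac{-76 + c}{c + q}$
$\frac{1}{z{\left(466,-758 \right)} + l} = \frac{1}{\frac{-76 + 466}{466 - 758} + 366702} = \frac{1}{\frac{1}{-292} \cdot 390 + 366702} = \frac{1}{\left(- \frac{1}{292}\right) 390 + 366702} = \frac{1}{- \frac{195}{146} + 366702} = \frac{1}{\frac{53538297}{146}} = \frac{146}{53538297}$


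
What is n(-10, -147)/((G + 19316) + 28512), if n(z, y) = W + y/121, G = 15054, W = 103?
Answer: 6158/3804361 ≈ 0.0016187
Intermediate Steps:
n(z, y) = 103 + y/121
n(-10, -147)/((G + 19316) + 28512) = (103 + (1/121)*(-147))/((15054 + 19316) + 28512) = (103 - 147/121)/(34370 + 28512) = (12316/121)/62882 = (12316/121)*(1/62882) = 6158/3804361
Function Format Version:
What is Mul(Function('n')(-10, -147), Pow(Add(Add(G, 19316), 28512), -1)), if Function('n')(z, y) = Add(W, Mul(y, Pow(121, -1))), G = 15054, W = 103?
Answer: Rational(6158, 3804361) ≈ 0.0016187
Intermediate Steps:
Function('n')(z, y) = Add(103, Mul(Rational(1, 121), y)) (Function('n')(z, y) = Add(103, Mul(y, Pow(121, -1))) = Add(103, Mul(y, Rational(1, 121))) = Add(103, Mul(Rational(1, 121), y)))
Mul(Function('n')(-10, -147), Pow(Add(Add(G, 19316), 28512), -1)) = Mul(Add(103, Mul(Rational(1, 121), -147)), Pow(Add(Add(15054, 19316), 28512), -1)) = Mul(Add(103, Rational(-147, 121)), Pow(Add(34370, 28512), -1)) = Mul(Rational(12316, 121), Pow(62882, -1)) = Mul(Rational(12316, 121), Rational(1, 62882)) = Rational(6158, 3804361)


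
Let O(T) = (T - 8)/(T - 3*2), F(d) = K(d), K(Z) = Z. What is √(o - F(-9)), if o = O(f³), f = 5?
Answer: 6*√3927/119 ≈ 3.1596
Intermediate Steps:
F(d) = d
O(T) = (-8 + T)/(-6 + T) (O(T) = (-8 + T)/(T - 6) = (-8 + T)/(-6 + T))
o = 117/119 (o = (-8 + 5³)/(-6 + 5³) = (-8 + 125)/(-6 + 125) = 117/119 ≈ 0.98319)
√(o - F(-9)) = √(117/119 - 1*(-9)) = √(117/119 + 9) = √(1188/119) = 6*√3927/119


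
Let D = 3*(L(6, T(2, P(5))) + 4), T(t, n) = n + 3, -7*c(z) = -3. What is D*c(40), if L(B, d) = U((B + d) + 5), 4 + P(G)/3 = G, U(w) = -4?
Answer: 0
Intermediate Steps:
c(z) = 3/7 (c(z) = -⅐*(-3) = 3/7)
P(G) = -12 + 3*G
T(t, n) = 3 + n
L(B, d) = -4
D = 0 (D = 3*(-4 + 4) = 3*0 = 0)
D*c(40) = 0*(3/7) = 0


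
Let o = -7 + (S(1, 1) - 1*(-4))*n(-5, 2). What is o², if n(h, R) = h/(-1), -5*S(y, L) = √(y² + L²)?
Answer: (13 - √2)² ≈ 134.23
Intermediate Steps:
S(y, L) = -√(L² + y²)/5 (S(y, L) = -√(y² + L²)/5 = -√(L² + y²)/5)
n(h, R) = -h (n(h, R) = h*(-1) = -h)
o = 13 - √2 (o = -7 + (-√(1² + 1²)/5 - 1*(-4))*(-1*(-5)) = -7 + (-√(1 + 1)/5 + 4)*5 = -7 + (-√2/5 + 4)*5 = -7 + (4 - √2/5)*5 = -7 + (20 - √2) = 13 - √2 ≈ 11.586)
o² = (13 - √2)²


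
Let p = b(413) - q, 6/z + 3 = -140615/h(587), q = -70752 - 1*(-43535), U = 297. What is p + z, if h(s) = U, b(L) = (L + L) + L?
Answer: 2013346477/70753 ≈ 28456.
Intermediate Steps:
b(L) = 3*L (b(L) = 2*L + L = 3*L)
q = -27217 (q = -70752 + 43535 = -27217)
h(s) = 297
z = -891/70753 (z = 6/(-3 - 140615/297) = 6/(-141506/297) = 6*(-297/141506) = -891/70753 ≈ -0.012593)
p = 28456 (p = 3*413 - 1*(-27217) = 1239 + 27217 = 28456)
p + z = 28456 - 891/70753 = 2013346477/70753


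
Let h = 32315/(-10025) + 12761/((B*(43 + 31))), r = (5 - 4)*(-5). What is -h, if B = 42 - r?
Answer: -3107491/6973390 ≈ -0.44562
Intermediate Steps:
r = -5 (r = 1*(-5) = -5)
B = 47 (B = 42 - 1*(-5) = 42 + 5 = 47)
h = 3107491/6973390 (h = 32315/(-10025) + 12761/((47*(43 + 31))) = 32315*(-1/10025) + 12761/((47*74)) = -6463/2005 + 12761/3478 = 3107491/6973390 ≈ 0.44562)
-h = -1*3107491/6973390 = -3107491/6973390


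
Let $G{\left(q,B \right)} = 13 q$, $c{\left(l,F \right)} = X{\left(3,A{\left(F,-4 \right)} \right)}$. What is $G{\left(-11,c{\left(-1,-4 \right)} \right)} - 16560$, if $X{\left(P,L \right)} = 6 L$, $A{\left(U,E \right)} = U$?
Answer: $-16703$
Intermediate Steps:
$c{\left(l,F \right)} = 6 F$
$G{\left(-11,c{\left(-1,-4 \right)} \right)} - 16560 = 13 \left(-11\right) - 16560 = -143 - 16560 = -16703$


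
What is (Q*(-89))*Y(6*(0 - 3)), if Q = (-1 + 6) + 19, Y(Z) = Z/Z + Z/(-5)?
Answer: -49128/5 ≈ -9825.6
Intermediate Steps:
Y(Z) = 1 - Z/5 (Y(Z) = 1 + Z*(-⅕) = 1 - Z/5)
Q = 24 (Q = 5 + 19 = 24)
(Q*(-89))*Y(6*(0 - 3)) = (24*(-89))*(1 - 6*(0 - 3)/5) = -2136*(1 - 6*(-3)/5) = -2136*(1 - ⅕*(-18)) = -2136*(1 + 18/5) = -2136*23/5 = -49128/5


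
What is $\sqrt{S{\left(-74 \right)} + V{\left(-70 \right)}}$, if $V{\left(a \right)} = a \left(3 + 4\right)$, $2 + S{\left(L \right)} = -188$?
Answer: $2 i \sqrt{170} \approx 26.077 i$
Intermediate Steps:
$S{\left(L \right)} = -190$ ($S{\left(L \right)} = -2 - 188 = -190$)
$V{\left(a \right)} = 7 a$ ($V{\left(a \right)} = a 7 = 7 a$)
$\sqrt{S{\left(-74 \right)} + V{\left(-70 \right)}} = \sqrt{-190 + 7 \left(-70\right)} = \sqrt{-190 - 490} = \sqrt{-680} = 2 i \sqrt{170}$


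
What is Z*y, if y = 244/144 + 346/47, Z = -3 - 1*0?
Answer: -15323/564 ≈ -27.168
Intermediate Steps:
Z = -3 (Z = -3 + 0 = -3)
y = 15323/1692 (y = 244*(1/144) + 346*(1/47) = 61/36 + 346/47 = 15323/1692 ≈ 9.0562)
Z*y = -3*15323/1692 = -15323/564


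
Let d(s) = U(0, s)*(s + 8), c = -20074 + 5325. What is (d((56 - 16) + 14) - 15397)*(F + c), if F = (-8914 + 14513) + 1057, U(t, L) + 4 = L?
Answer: 99519621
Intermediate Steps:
U(t, L) = -4 + L
F = 6656 (F = 5599 + 1057 = 6656)
c = -14749
d(s) = (-4 + s)*(8 + s) (d(s) = (-4 + s)*(s + 8) = (-4 + s)*(8 + s))
(d((56 - 16) + 14) - 15397)*(F + c) = ((-4 + ((56 - 16) + 14))*(8 + ((56 - 16) + 14)) - 15397)*(6656 - 14749) = ((-4 + (40 + 14))*(8 + (40 + 14)) - 15397)*(-8093) = ((-4 + 54)*(8 + 54) - 15397)*(-8093) = (50*62 - 15397)*(-8093) = (3100 - 15397)*(-8093) = -12297*(-8093) = 99519621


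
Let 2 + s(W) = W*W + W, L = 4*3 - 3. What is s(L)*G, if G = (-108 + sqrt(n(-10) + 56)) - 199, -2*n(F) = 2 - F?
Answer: -27016 + 440*sqrt(2) ≈ -26394.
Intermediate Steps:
L = 9 (L = 12 - 3 = 9)
n(F) = -1 + F/2 (n(F) = -(2 - F)/2 = -1 + F/2)
G = -307 + 5*sqrt(2) (G = (-108 + sqrt((-1 + (1/2)*(-10)) + 56)) - 199 = (-108 + sqrt((-1 - 5) + 56)) - 199 = (-108 + sqrt(-6 + 56)) - 199 = (-108 + sqrt(50)) - 199 = (-108 + 5*sqrt(2)) - 199 = -307 + 5*sqrt(2) ≈ -299.93)
s(W) = -2 + W + W**2 (s(W) = -2 + (W*W + W) = -2 + (W**2 + W) = -2 + (W + W**2) = -2 + W + W**2)
s(L)*G = (-2 + 9 + 9**2)*(-307 + 5*sqrt(2)) = (-2 + 9 + 81)*(-307 + 5*sqrt(2)) = 88*(-307 + 5*sqrt(2)) = -27016 + 440*sqrt(2)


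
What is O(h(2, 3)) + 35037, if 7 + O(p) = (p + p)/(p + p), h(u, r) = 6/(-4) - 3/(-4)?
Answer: 35031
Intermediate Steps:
h(u, r) = -¾ (h(u, r) = 6*(-¼) - 3*(-¼) = -3/2 + ¾ = -¾)
O(p) = -6 (O(p) = -7 + (p + p)/(p + p) = -7 + (2*p)/((2*p)) = -7 + (2*p)*(1/(2*p)) = -7 + 1 = -6)
O(h(2, 3)) + 35037 = -6 + 35037 = 35031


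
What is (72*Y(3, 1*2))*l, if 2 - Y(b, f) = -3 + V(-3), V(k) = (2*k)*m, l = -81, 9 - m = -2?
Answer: -414072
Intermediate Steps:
m = 11 (m = 9 - 1*(-2) = 9 + 2 = 11)
V(k) = 22*k (V(k) = (2*k)*11 = 22*k)
Y(b, f) = 71 (Y(b, f) = 2 - (-3 + 22*(-3)) = 2 - (-3 - 66) = 2 - 1*(-69) = 2 + 69 = 71)
(72*Y(3, 1*2))*l = (72*71)*(-81) = 5112*(-81) = -414072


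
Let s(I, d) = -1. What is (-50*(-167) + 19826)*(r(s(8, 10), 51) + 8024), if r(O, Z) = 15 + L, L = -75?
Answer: 224393664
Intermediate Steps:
r(O, Z) = -60 (r(O, Z) = 15 - 75 = -60)
(-50*(-167) + 19826)*(r(s(8, 10), 51) + 8024) = (-50*(-167) + 19826)*(-60 + 8024) = (8350 + 19826)*7964 = 28176*7964 = 224393664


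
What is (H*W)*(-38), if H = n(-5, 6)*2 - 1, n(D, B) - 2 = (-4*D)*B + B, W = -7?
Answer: 67830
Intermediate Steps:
n(D, B) = 2 + B - 4*B*D (n(D, B) = 2 + ((-4*D)*B + B) = 2 + (-4*B*D + B) = 2 + (B - 4*B*D) = 2 + B - 4*B*D)
H = 255 (H = (2 + 6 - 4*6*(-5))*2 - 1 = (2 + 6 + 120)*2 - 1 = 128*2 - 1 = 256 - 1 = 255)
(H*W)*(-38) = (255*(-7))*(-38) = -1785*(-38) = 67830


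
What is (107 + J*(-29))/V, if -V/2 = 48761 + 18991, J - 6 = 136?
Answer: 1337/45168 ≈ 0.029601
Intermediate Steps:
J = 142 (J = 6 + 136 = 142)
V = -135504 (V = -2*(48761 + 18991) = -2*67752 = -135504)
(107 + J*(-29))/V = (107 + 142*(-29))/(-135504) = (107 - 4118)*(-1/135504) = -4011*(-1/135504) = 1337/45168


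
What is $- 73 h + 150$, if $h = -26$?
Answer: $2048$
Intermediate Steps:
$- 73 h + 150 = \left(-73\right) \left(-26\right) + 150 = 1898 + 150 = 2048$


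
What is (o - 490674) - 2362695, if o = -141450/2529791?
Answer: -7218427357329/2529791 ≈ -2.8534e+6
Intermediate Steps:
o = -141450/2529791 (o = -141450*1/2529791 = -141450/2529791 ≈ -0.055914)
(o - 490674) - 2362695 = (-141450/2529791 - 490674) - 2362695 = -1241302810584/2529791 - 2362695 = -7218427357329/2529791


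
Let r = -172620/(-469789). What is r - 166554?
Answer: -78245064486/469789 ≈ -1.6655e+5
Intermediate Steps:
r = 172620/469789 (r = -172620*(-1/469789) = 172620/469789 ≈ 0.36744)
r - 166554 = 172620/469789 - 166554 = -78245064486/469789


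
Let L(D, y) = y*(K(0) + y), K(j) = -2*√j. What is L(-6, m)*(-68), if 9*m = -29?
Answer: -57188/81 ≈ -706.02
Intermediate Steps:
m = -29/9 (m = (⅑)*(-29) = -29/9 ≈ -3.2222)
L(D, y) = y² (L(D, y) = y*(-2*√0 + y) = y*(-2*0 + y) = y*(0 + y) = y*y = y²)
L(-6, m)*(-68) = (-29/9)²*(-68) = (841/81)*(-68) = -57188/81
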